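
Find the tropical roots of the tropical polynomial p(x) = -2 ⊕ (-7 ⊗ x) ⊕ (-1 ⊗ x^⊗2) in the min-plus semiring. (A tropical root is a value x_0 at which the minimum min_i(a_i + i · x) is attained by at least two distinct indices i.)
Roots: {-6, 5}

Each tropical root is a break point of the lower envelope of the lines y = a_i + i · x (there are 3 lines, with slopes 0, 1, ..., 2). Only the lines that attain the minimum somewhere contribute to roots; other lines are dominated. Here the surviving (envelope) indices are i = 2, i = 1, i = 0.
Intersections between consecutive envelope lines give the roots: for adjacent envelope indices i < j the intersection is x = (a_i − a_j) / (j − i). Reading off the sorted break points: {-6, 5}.
Verification: at each break x_0, at least two indices attain the minimum of min_i(a_i + i · x_0).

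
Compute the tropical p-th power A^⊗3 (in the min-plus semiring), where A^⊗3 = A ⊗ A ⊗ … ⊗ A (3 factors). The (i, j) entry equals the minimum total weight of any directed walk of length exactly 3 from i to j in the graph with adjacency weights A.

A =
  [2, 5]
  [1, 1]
A^⊗3 =
  [6, 7]
  [3, 3]

Each entry (A^⊗3)_ij equals the minimum over all length-3 walks i = v_0 → v_1 → … → v_3 = j of Σ_t A[v_t][v_{t+1}]. For example, for (i, j) = (0, 1) we minimise over 4 possible intermediate vertex sequences; the minimum is 7, attained along the walk 0 → 1 → 1 → 1.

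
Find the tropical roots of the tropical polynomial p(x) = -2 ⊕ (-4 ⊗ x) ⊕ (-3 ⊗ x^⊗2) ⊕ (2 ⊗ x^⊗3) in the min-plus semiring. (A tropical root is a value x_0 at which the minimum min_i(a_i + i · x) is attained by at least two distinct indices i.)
Roots: {-5, -1, 2}

Each tropical root is a break point of the lower envelope of the lines y = a_i + i · x (there are 4 lines, with slopes 0, 1, ..., 3). Only the lines that attain the minimum somewhere contribute to roots; other lines are dominated. Here the surviving (envelope) indices are i = 3, i = 2, i = 1, i = 0.
Intersections between consecutive envelope lines give the roots: for adjacent envelope indices i < j the intersection is x = (a_i − a_j) / (j − i). Reading off the sorted break points: {-5, -1, 2}.
Verification: at each break x_0, at least two indices attain the minimum of min_i(a_i + i · x_0).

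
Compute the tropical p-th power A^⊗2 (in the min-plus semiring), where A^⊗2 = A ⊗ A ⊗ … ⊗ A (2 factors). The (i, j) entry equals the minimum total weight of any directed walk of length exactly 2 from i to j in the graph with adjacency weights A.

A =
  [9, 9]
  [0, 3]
A^⊗2 =
  [9, 12]
  [3, 6]

Each entry (A^⊗2)_ij equals the minimum over all length-2 walks i = v_0 → v_1 → … → v_2 = j of Σ_t A[v_t][v_{t+1}]. For example, for (i, j) = (0, 1) we minimise over 2 possible intermediate vertex sequences; the minimum is 12, attained along the walk 0 → 1 → 1.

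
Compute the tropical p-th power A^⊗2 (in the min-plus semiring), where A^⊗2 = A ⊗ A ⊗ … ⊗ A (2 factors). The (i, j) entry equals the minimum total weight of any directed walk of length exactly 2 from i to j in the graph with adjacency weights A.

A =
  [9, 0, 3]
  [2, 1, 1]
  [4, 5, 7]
A^⊗2 =
  [2, 1, 1]
  [3, 2, 2]
  [7, 4, 6]

Each entry (A^⊗2)_ij equals the minimum over all length-2 walks i = v_0 → v_1 → … → v_2 = j of Σ_t A[v_t][v_{t+1}]. For example, for (i, j) = (0, 2) we minimise over 3 possible intermediate vertex sequences; the minimum is 1, attained along the walk 0 → 1 → 2.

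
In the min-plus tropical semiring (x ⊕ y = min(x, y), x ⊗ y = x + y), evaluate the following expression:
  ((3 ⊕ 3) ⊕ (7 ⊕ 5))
((3 ⊕ 3) ⊕ (7 ⊕ 5)) = 3

Expand innermost to outermost. Recall ⊕ takes the minimum of its arguments and ⊗ takes their sum. Working out the expression ((3 ⊕ 3) ⊕ (7 ⊕ 5)) gives 3.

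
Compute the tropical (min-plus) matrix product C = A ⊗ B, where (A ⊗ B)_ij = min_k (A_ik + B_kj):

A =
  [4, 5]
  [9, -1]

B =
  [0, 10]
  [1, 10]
A ⊗ B =
  [4, 14]
  [0, 9]

Apply the min-plus product entry-by-entry:
  C[0][0] = min over k of (A[0][0] + B[0][0] = 4 + 0 = 4, A[0][1] + B[1][0] = 5 + 1 = 6) = 4 (attained at k = 0)
  C[0][1] = min over k of (A[0][0] + B[0][1] = 4 + 10 = 14, A[0][1] + B[1][1] = 5 + 10 = 15) = 14 (attained at k = 0)
  C[1][0] = min over k of (A[1][0] + B[0][0] = 9 + 0 = 9, A[1][1] + B[1][0] = -1 + 1 = 0) = 0 (attained at k = 1)
  C[1][1] = min over k of (A[1][0] + B[0][1] = 9 + 10 = 19, A[1][1] + B[1][1] = -1 + 10 = 9) = 9 (attained at k = 1)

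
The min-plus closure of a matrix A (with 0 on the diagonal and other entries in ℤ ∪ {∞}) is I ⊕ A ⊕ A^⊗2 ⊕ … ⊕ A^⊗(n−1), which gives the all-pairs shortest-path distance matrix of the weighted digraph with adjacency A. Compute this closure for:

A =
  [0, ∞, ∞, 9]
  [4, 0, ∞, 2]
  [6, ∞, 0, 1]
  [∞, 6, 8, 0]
Closure =
  [0, 15, 17, 9]
  [4, 0, 10, 2]
  [6, 7, 0, 1]
  [10, 6, 8, 0]

This is the Floyd-Warshall all-pairs shortest-path computation. For each intermediate vertex k = 0, 1, …, 3, update dist[i][j] ← min(dist[i][j], dist[i][k] + dist[k][j]). The final matrix gives, for each (i, j), the minimum total weight of any directed path from i to j (possibly empty when i = j).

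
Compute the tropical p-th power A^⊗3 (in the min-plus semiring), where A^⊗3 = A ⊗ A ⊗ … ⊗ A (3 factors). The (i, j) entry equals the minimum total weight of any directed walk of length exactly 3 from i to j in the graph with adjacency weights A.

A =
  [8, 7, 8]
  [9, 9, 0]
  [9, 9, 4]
A^⊗3 =
  [16, 16, 11]
  [13, 13, 8]
  [17, 17, 12]

Each entry (A^⊗3)_ij equals the minimum over all length-3 walks i = v_0 → v_1 → … → v_3 = j of Σ_t A[v_t][v_{t+1}]. For example, for (i, j) = (0, 2) we minimise over 9 possible intermediate vertex sequences; the minimum is 11, attained along the walk 0 → 1 → 2 → 2.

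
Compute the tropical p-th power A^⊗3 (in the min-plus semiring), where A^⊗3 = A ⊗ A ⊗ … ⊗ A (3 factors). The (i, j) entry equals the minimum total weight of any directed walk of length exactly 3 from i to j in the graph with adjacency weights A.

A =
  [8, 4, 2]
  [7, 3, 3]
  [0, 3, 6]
A^⊗3 =
  [7, 6, 4]
  [6, 7, 5]
  [2, 5, 7]

Each entry (A^⊗3)_ij equals the minimum over all length-3 walks i = v_0 → v_1 → … → v_3 = j of Σ_t A[v_t][v_{t+1}]. For example, for (i, j) = (0, 2) we minimise over 9 possible intermediate vertex sequences; the minimum is 4, attained along the walk 0 → 2 → 0 → 2.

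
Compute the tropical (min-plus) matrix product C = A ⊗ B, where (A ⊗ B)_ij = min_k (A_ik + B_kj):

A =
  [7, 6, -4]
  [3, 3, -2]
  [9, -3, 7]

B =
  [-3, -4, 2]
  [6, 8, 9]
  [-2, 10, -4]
A ⊗ B =
  [-6, 3, -8]
  [-4, -1, -6]
  [3, 5, 3]

Apply the min-plus product entry-by-entry:
  C[0][0] = min over k of (A[0][0] + B[0][0] = 7 + -3 = 4, A[0][1] + B[1][0] = 6 + 6 = 12, A[0][2] + B[2][0] = -4 + -2 = -6) = -6 (attained at k = 2)
  C[0][1] = min over k of (A[0][0] + B[0][1] = 7 + -4 = 3, A[0][1] + B[1][1] = 6 + 8 = 14, A[0][2] + B[2][1] = -4 + 10 = 6) = 3 (attained at k = 0)
  C[0][2] = min over k of (A[0][0] + B[0][2] = 7 + 2 = 9, A[0][1] + B[1][2] = 6 + 9 = 15, A[0][2] + B[2][2] = -4 + -4 = -8) = -8 (attained at k = 2)
  C[1][0] = min over k of (A[1][0] + B[0][0] = 3 + -3 = 0, A[1][1] + B[1][0] = 3 + 6 = 9, A[1][2] + B[2][0] = -2 + -2 = -4) = -4 (attained at k = 2)
  C[1][1] = min over k of (A[1][0] + B[0][1] = 3 + -4 = -1, A[1][1] + B[1][1] = 3 + 8 = 11, A[1][2] + B[2][1] = -2 + 10 = 8) = -1 (attained at k = 0)
  C[1][2] = min over k of (A[1][0] + B[0][2] = 3 + 2 = 5, A[1][1] + B[1][2] = 3 + 9 = 12, A[1][2] + B[2][2] = -2 + -4 = -6) = -6 (attained at k = 2)
  C[2][0] = min over k of (A[2][0] + B[0][0] = 9 + -3 = 6, A[2][1] + B[1][0] = -3 + 6 = 3, A[2][2] + B[2][0] = 7 + -2 = 5) = 3 (attained at k = 1)
  C[2][1] = min over k of (A[2][0] + B[0][1] = 9 + -4 = 5, A[2][1] + B[1][1] = -3 + 8 = 5, A[2][2] + B[2][1] = 7 + 10 = 17) = 5 (attained at k = 0)
  C[2][2] = min over k of (A[2][0] + B[0][2] = 9 + 2 = 11, A[2][1] + B[1][2] = -3 + 9 = 6, A[2][2] + B[2][2] = 7 + -4 = 3) = 3 (attained at k = 2)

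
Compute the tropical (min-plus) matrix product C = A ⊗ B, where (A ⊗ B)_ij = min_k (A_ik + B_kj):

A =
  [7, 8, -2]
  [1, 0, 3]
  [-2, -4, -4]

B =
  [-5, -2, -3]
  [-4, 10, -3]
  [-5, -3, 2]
A ⊗ B =
  [-7, -5, 0]
  [-4, -1, -3]
  [-9, -7, -7]

Apply the min-plus product entry-by-entry:
  C[0][0] = min over k of (A[0][0] + B[0][0] = 7 + -5 = 2, A[0][1] + B[1][0] = 8 + -4 = 4, A[0][2] + B[2][0] = -2 + -5 = -7) = -7 (attained at k = 2)
  C[0][1] = min over k of (A[0][0] + B[0][1] = 7 + -2 = 5, A[0][1] + B[1][1] = 8 + 10 = 18, A[0][2] + B[2][1] = -2 + -3 = -5) = -5 (attained at k = 2)
  C[0][2] = min over k of (A[0][0] + B[0][2] = 7 + -3 = 4, A[0][1] + B[1][2] = 8 + -3 = 5, A[0][2] + B[2][2] = -2 + 2 = 0) = 0 (attained at k = 2)
  C[1][0] = min over k of (A[1][0] + B[0][0] = 1 + -5 = -4, A[1][1] + B[1][0] = 0 + -4 = -4, A[1][2] + B[2][0] = 3 + -5 = -2) = -4 (attained at k = 0)
  C[1][1] = min over k of (A[1][0] + B[0][1] = 1 + -2 = -1, A[1][1] + B[1][1] = 0 + 10 = 10, A[1][2] + B[2][1] = 3 + -3 = 0) = -1 (attained at k = 0)
  C[1][2] = min over k of (A[1][0] + B[0][2] = 1 + -3 = -2, A[1][1] + B[1][2] = 0 + -3 = -3, A[1][2] + B[2][2] = 3 + 2 = 5) = -3 (attained at k = 1)
  C[2][0] = min over k of (A[2][0] + B[0][0] = -2 + -5 = -7, A[2][1] + B[1][0] = -4 + -4 = -8, A[2][2] + B[2][0] = -4 + -5 = -9) = -9 (attained at k = 2)
  C[2][1] = min over k of (A[2][0] + B[0][1] = -2 + -2 = -4, A[2][1] + B[1][1] = -4 + 10 = 6, A[2][2] + B[2][1] = -4 + -3 = -7) = -7 (attained at k = 2)
  C[2][2] = min over k of (A[2][0] + B[0][2] = -2 + -3 = -5, A[2][1] + B[1][2] = -4 + -3 = -7, A[2][2] + B[2][2] = -4 + 2 = -2) = -7 (attained at k = 1)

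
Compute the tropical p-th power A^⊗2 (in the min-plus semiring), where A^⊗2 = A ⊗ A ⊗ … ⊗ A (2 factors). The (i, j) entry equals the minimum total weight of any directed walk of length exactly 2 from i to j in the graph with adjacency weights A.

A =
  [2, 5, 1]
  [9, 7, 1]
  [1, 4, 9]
A^⊗2 =
  [2, 5, 3]
  [2, 5, 8]
  [3, 6, 2]

Each entry (A^⊗2)_ij equals the minimum over all length-2 walks i = v_0 → v_1 → … → v_2 = j of Σ_t A[v_t][v_{t+1}]. For example, for (i, j) = (0, 2) we minimise over 3 possible intermediate vertex sequences; the minimum is 3, attained along the walk 0 → 0 → 2.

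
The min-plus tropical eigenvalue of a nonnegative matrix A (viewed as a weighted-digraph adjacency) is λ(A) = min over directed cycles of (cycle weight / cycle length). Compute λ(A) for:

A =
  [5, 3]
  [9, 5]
λ(A) = 5

Enumerate directed cycles and compute their means (weight / length). Sample:
  cycle 0 → 0: weight = 5, length = 1, mean = 5/1 ≈ 5.000
  cycle 1 → 1: weight = 5, length = 1, mean = 5/1 ≈ 5.000
  cycle 0 → 1 → 0: weight = 12, length = 2, mean = 12/2 ≈ 6.000
  cycle 1 → 0 → 1: weight = 12, length = 2, mean = 12/2 ≈ 6.000
Minimum mean = 5.000, attained e.g. along the cycle 0 → 0 with weight 5 and length 1. So λ(A) = 5/1 = 5.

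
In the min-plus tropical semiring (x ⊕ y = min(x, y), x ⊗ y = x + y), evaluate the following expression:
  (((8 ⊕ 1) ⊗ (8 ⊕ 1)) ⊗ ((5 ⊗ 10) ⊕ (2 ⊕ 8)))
(((8 ⊕ 1) ⊗ (8 ⊕ 1)) ⊗ ((5 ⊗ 10) ⊕ (2 ⊕ 8))) = 4

Expand innermost to outermost. Recall ⊕ takes the minimum of its arguments and ⊗ takes their sum. Working out the expression (((8 ⊕ 1) ⊗ (8 ⊕ 1)) ⊗ ((5 ⊗ 10) ⊕ (2 ⊕ 8))) gives 4.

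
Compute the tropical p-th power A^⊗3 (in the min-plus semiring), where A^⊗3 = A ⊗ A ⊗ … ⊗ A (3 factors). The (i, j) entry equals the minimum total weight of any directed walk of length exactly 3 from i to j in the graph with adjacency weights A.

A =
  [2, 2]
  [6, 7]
A^⊗3 =
  [6, 6]
  [10, 10]

Each entry (A^⊗3)_ij equals the minimum over all length-3 walks i = v_0 → v_1 → … → v_3 = j of Σ_t A[v_t][v_{t+1}]. For example, for (i, j) = (0, 1) we minimise over 4 possible intermediate vertex sequences; the minimum is 6, attained along the walk 0 → 0 → 0 → 1.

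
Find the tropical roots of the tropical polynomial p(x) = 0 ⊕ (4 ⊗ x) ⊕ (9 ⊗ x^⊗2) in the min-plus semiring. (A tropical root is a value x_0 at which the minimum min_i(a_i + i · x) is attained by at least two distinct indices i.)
Roots: {-5, -4}

Each tropical root is a break point of the lower envelope of the lines y = a_i + i · x (there are 3 lines, with slopes 0, 1, ..., 2). Only the lines that attain the minimum somewhere contribute to roots; other lines are dominated. Here the surviving (envelope) indices are i = 2, i = 1, i = 0.
Intersections between consecutive envelope lines give the roots: for adjacent envelope indices i < j the intersection is x = (a_i − a_j) / (j − i). Reading off the sorted break points: {-5, -4}.
Verification: at each break x_0, at least two indices attain the minimum of min_i(a_i + i · x_0).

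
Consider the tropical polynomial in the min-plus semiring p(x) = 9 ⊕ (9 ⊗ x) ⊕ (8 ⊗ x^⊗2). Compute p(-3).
p(-3) = 2

A tropical monomial a ⊗ x^⊗i evaluates to a + i · x. Evaluating each term at x = -3:
  Term 0 contributes 9 + 0 · -3 = 9
  Term 1 contributes 9 + 1 · -3 = 6
  Term 2 contributes 8 + 2 · -3 = 2
p(-3) = ⊕ of these = min[9, 6, 2] = 2.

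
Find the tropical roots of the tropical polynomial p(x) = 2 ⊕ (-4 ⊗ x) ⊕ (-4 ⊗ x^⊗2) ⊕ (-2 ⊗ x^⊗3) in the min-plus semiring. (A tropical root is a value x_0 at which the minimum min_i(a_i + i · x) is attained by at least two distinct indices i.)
Roots: {-2, 0, 6}

Each tropical root is a break point of the lower envelope of the lines y = a_i + i · x (there are 4 lines, with slopes 0, 1, ..., 3). Only the lines that attain the minimum somewhere contribute to roots; other lines are dominated. Here the surviving (envelope) indices are i = 3, i = 2, i = 1, i = 0.
Intersections between consecutive envelope lines give the roots: for adjacent envelope indices i < j the intersection is x = (a_i − a_j) / (j − i). Reading off the sorted break points: {-2, 0, 6}.
Verification: at each break x_0, at least two indices attain the minimum of min_i(a_i + i · x_0).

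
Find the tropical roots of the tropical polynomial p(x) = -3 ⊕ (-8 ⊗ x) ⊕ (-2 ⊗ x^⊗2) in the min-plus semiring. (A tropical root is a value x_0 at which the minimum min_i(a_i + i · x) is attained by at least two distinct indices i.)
Roots: {-6, 5}

Each tropical root is a break point of the lower envelope of the lines y = a_i + i · x (there are 3 lines, with slopes 0, 1, ..., 2). Only the lines that attain the minimum somewhere contribute to roots; other lines are dominated. Here the surviving (envelope) indices are i = 2, i = 1, i = 0.
Intersections between consecutive envelope lines give the roots: for adjacent envelope indices i < j the intersection is x = (a_i − a_j) / (j − i). Reading off the sorted break points: {-6, 5}.
Verification: at each break x_0, at least two indices attain the minimum of min_i(a_i + i · x_0).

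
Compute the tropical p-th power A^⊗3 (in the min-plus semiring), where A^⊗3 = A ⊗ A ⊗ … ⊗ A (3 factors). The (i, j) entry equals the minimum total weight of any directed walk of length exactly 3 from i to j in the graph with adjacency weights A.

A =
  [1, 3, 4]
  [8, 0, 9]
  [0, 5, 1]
A^⊗3 =
  [3, 3, 6]
  [8, 0, 9]
  [2, 3, 3]

Each entry (A^⊗3)_ij equals the minimum over all length-3 walks i = v_0 → v_1 → … → v_3 = j of Σ_t A[v_t][v_{t+1}]. For example, for (i, j) = (0, 2) we minimise over 9 possible intermediate vertex sequences; the minimum is 6, attained along the walk 0 → 0 → 0 → 2.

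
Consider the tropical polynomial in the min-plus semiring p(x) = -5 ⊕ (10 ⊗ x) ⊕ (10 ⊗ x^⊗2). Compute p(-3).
p(-3) = -5

A tropical monomial a ⊗ x^⊗i evaluates to a + i · x. Evaluating each term at x = -3:
  Term 0 contributes -5 + 0 · -3 = -5
  Term 1 contributes 10 + 1 · -3 = 7
  Term 2 contributes 10 + 2 · -3 = 4
p(-3) = ⊕ of these = min[-5, 7, 4] = -5.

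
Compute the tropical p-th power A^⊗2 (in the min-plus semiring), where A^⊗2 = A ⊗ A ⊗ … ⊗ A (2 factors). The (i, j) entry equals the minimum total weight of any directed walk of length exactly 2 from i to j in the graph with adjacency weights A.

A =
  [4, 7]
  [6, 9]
A^⊗2 =
  [8, 11]
  [10, 13]

Each entry (A^⊗2)_ij equals the minimum over all length-2 walks i = v_0 → v_1 → … → v_2 = j of Σ_t A[v_t][v_{t+1}]. For example, for (i, j) = (0, 1) we minimise over 2 possible intermediate vertex sequences; the minimum is 11, attained along the walk 0 → 0 → 1.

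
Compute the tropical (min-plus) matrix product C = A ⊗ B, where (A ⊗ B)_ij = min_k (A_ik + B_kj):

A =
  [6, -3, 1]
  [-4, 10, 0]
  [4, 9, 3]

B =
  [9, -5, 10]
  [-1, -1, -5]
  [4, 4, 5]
A ⊗ B =
  [-4, -4, -8]
  [4, -9, 5]
  [7, -1, 4]

Apply the min-plus product entry-by-entry:
  C[0][0] = min over k of (A[0][0] + B[0][0] = 6 + 9 = 15, A[0][1] + B[1][0] = -3 + -1 = -4, A[0][2] + B[2][0] = 1 + 4 = 5) = -4 (attained at k = 1)
  C[0][1] = min over k of (A[0][0] + B[0][1] = 6 + -5 = 1, A[0][1] + B[1][1] = -3 + -1 = -4, A[0][2] + B[2][1] = 1 + 4 = 5) = -4 (attained at k = 1)
  C[0][2] = min over k of (A[0][0] + B[0][2] = 6 + 10 = 16, A[0][1] + B[1][2] = -3 + -5 = -8, A[0][2] + B[2][2] = 1 + 5 = 6) = -8 (attained at k = 1)
  C[1][0] = min over k of (A[1][0] + B[0][0] = -4 + 9 = 5, A[1][1] + B[1][0] = 10 + -1 = 9, A[1][2] + B[2][0] = 0 + 4 = 4) = 4 (attained at k = 2)
  C[1][1] = min over k of (A[1][0] + B[0][1] = -4 + -5 = -9, A[1][1] + B[1][1] = 10 + -1 = 9, A[1][2] + B[2][1] = 0 + 4 = 4) = -9 (attained at k = 0)
  C[1][2] = min over k of (A[1][0] + B[0][2] = -4 + 10 = 6, A[1][1] + B[1][2] = 10 + -5 = 5, A[1][2] + B[2][2] = 0 + 5 = 5) = 5 (attained at k = 1)
  C[2][0] = min over k of (A[2][0] + B[0][0] = 4 + 9 = 13, A[2][1] + B[1][0] = 9 + -1 = 8, A[2][2] + B[2][0] = 3 + 4 = 7) = 7 (attained at k = 2)
  C[2][1] = min over k of (A[2][0] + B[0][1] = 4 + -5 = -1, A[2][1] + B[1][1] = 9 + -1 = 8, A[2][2] + B[2][1] = 3 + 4 = 7) = -1 (attained at k = 0)
  C[2][2] = min over k of (A[2][0] + B[0][2] = 4 + 10 = 14, A[2][1] + B[1][2] = 9 + -5 = 4, A[2][2] + B[2][2] = 3 + 5 = 8) = 4 (attained at k = 1)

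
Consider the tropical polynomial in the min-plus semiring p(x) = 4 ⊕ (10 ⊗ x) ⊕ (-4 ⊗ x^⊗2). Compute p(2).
p(2) = 0

A tropical monomial a ⊗ x^⊗i evaluates to a + i · x. Evaluating each term at x = 2:
  Term 0 contributes 4 + 0 · 2 = 4
  Term 1 contributes 10 + 1 · 2 = 12
  Term 2 contributes -4 + 2 · 2 = 0
p(2) = ⊕ of these = min[4, 12, 0] = 0.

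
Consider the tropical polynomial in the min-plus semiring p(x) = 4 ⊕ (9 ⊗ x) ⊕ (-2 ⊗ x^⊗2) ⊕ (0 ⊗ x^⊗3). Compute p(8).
p(8) = 4

A tropical monomial a ⊗ x^⊗i evaluates to a + i · x. Evaluating each term at x = 8:
  Term 0 contributes 4 + 0 · 8 = 4
  Term 1 contributes 9 + 1 · 8 = 17
  Term 2 contributes -2 + 2 · 8 = 14
  Term 3 contributes 0 + 3 · 8 = 24
p(8) = ⊕ of these = min[4, 17, 14, 24] = 4.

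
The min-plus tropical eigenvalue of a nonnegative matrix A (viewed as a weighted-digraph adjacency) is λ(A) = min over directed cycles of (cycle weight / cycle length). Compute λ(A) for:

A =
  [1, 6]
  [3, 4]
λ(A) = 1

Enumerate directed cycles and compute their means (weight / length). Sample:
  cycle 0 → 0: weight = 1, length = 1, mean = 1/1 ≈ 1.000
  cycle 1 → 1: weight = 4, length = 1, mean = 4/1 ≈ 4.000
  cycle 0 → 1 → 0: weight = 9, length = 2, mean = 9/2 ≈ 4.500
  cycle 1 → 0 → 1: weight = 9, length = 2, mean = 9/2 ≈ 4.500
Minimum mean = 1.000, attained e.g. along the cycle 0 → 0 with weight 1 and length 1. So λ(A) = 1/1 = 1.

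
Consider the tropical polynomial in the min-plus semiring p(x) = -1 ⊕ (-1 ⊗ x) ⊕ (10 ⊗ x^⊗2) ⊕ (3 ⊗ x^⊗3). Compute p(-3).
p(-3) = -6

A tropical monomial a ⊗ x^⊗i evaluates to a + i · x. Evaluating each term at x = -3:
  Term 0 contributes -1 + 0 · -3 = -1
  Term 1 contributes -1 + 1 · -3 = -4
  Term 2 contributes 10 + 2 · -3 = 4
  Term 3 contributes 3 + 3 · -3 = -6
p(-3) = ⊕ of these = min[-1, -4, 4, -6] = -6.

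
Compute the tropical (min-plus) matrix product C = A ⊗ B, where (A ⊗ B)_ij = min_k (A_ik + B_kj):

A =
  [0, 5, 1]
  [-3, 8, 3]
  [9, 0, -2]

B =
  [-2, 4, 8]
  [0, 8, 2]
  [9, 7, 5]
A ⊗ B =
  [-2, 4, 6]
  [-5, 1, 5]
  [0, 5, 2]

Apply the min-plus product entry-by-entry:
  C[0][0] = min over k of (A[0][0] + B[0][0] = 0 + -2 = -2, A[0][1] + B[1][0] = 5 + 0 = 5, A[0][2] + B[2][0] = 1 + 9 = 10) = -2 (attained at k = 0)
  C[0][1] = min over k of (A[0][0] + B[0][1] = 0 + 4 = 4, A[0][1] + B[1][1] = 5 + 8 = 13, A[0][2] + B[2][1] = 1 + 7 = 8) = 4 (attained at k = 0)
  C[0][2] = min over k of (A[0][0] + B[0][2] = 0 + 8 = 8, A[0][1] + B[1][2] = 5 + 2 = 7, A[0][2] + B[2][2] = 1 + 5 = 6) = 6 (attained at k = 2)
  C[1][0] = min over k of (A[1][0] + B[0][0] = -3 + -2 = -5, A[1][1] + B[1][0] = 8 + 0 = 8, A[1][2] + B[2][0] = 3 + 9 = 12) = -5 (attained at k = 0)
  C[1][1] = min over k of (A[1][0] + B[0][1] = -3 + 4 = 1, A[1][1] + B[1][1] = 8 + 8 = 16, A[1][2] + B[2][1] = 3 + 7 = 10) = 1 (attained at k = 0)
  C[1][2] = min over k of (A[1][0] + B[0][2] = -3 + 8 = 5, A[1][1] + B[1][2] = 8 + 2 = 10, A[1][2] + B[2][2] = 3 + 5 = 8) = 5 (attained at k = 0)
  C[2][0] = min over k of (A[2][0] + B[0][0] = 9 + -2 = 7, A[2][1] + B[1][0] = 0 + 0 = 0, A[2][2] + B[2][0] = -2 + 9 = 7) = 0 (attained at k = 1)
  C[2][1] = min over k of (A[2][0] + B[0][1] = 9 + 4 = 13, A[2][1] + B[1][1] = 0 + 8 = 8, A[2][2] + B[2][1] = -2 + 7 = 5) = 5 (attained at k = 2)
  C[2][2] = min over k of (A[2][0] + B[0][2] = 9 + 8 = 17, A[2][1] + B[1][2] = 0 + 2 = 2, A[2][2] + B[2][2] = -2 + 5 = 3) = 2 (attained at k = 1)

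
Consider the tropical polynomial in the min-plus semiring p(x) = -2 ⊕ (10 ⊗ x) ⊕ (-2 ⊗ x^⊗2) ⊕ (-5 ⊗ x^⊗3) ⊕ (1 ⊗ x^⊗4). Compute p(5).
p(5) = -2

A tropical monomial a ⊗ x^⊗i evaluates to a + i · x. Evaluating each term at x = 5:
  Term 0 contributes -2 + 0 · 5 = -2
  Term 1 contributes 10 + 1 · 5 = 15
  Term 2 contributes -2 + 2 · 5 = 8
  Term 3 contributes -5 + 3 · 5 = 10
  Term 4 contributes 1 + 4 · 5 = 21
p(5) = ⊕ of these = min[-2, 15, 8, 10, 21] = -2.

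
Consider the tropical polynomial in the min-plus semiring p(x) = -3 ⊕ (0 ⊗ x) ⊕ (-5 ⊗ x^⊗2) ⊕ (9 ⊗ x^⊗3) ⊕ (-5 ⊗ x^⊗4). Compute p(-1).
p(-1) = -9

A tropical monomial a ⊗ x^⊗i evaluates to a + i · x. Evaluating each term at x = -1:
  Term 0 contributes -3 + 0 · -1 = -3
  Term 1 contributes 0 + 1 · -1 = -1
  Term 2 contributes -5 + 2 · -1 = -7
  Term 3 contributes 9 + 3 · -1 = 6
  Term 4 contributes -5 + 4 · -1 = -9
p(-1) = ⊕ of these = min[-3, -1, -7, 6, -9] = -9.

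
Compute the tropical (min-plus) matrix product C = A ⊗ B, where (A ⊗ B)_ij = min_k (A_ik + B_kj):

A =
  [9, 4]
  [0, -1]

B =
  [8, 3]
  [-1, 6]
A ⊗ B =
  [3, 10]
  [-2, 3]

Apply the min-plus product entry-by-entry:
  C[0][0] = min over k of (A[0][0] + B[0][0] = 9 + 8 = 17, A[0][1] + B[1][0] = 4 + -1 = 3) = 3 (attained at k = 1)
  C[0][1] = min over k of (A[0][0] + B[0][1] = 9 + 3 = 12, A[0][1] + B[1][1] = 4 + 6 = 10) = 10 (attained at k = 1)
  C[1][0] = min over k of (A[1][0] + B[0][0] = 0 + 8 = 8, A[1][1] + B[1][0] = -1 + -1 = -2) = -2 (attained at k = 1)
  C[1][1] = min over k of (A[1][0] + B[0][1] = 0 + 3 = 3, A[1][1] + B[1][1] = -1 + 6 = 5) = 3 (attained at k = 0)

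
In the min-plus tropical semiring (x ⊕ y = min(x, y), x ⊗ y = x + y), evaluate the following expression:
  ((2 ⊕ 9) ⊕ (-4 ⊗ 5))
((2 ⊕ 9) ⊕ (-4 ⊗ 5)) = 1

Expand innermost to outermost. Recall ⊕ takes the minimum of its arguments and ⊗ takes their sum. Working out the expression ((2 ⊕ 9) ⊕ (-4 ⊗ 5)) gives 1.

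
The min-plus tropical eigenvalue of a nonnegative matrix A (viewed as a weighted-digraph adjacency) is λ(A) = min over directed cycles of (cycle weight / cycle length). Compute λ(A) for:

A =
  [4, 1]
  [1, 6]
λ(A) = 1

Enumerate directed cycles and compute their means (weight / length). Sample:
  cycle 0 → 0: weight = 4, length = 1, mean = 4/1 ≈ 4.000
  cycle 1 → 1: weight = 6, length = 1, mean = 6/1 ≈ 6.000
  cycle 0 → 1 → 0: weight = 2, length = 2, mean = 2/2 ≈ 1.000
  cycle 1 → 0 → 1: weight = 2, length = 2, mean = 2/2 ≈ 1.000
Minimum mean = 1.000, attained e.g. along the cycle 0 → 1 → 0 with weight 2 and length 2. So λ(A) = 2/2 = 1.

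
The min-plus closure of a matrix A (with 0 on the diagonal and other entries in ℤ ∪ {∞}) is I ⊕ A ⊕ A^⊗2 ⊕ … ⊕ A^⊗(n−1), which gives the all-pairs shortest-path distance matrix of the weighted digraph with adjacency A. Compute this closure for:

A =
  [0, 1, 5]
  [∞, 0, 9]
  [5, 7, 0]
Closure =
  [0, 1, 5]
  [14, 0, 9]
  [5, 6, 0]

This is the Floyd-Warshall all-pairs shortest-path computation. For each intermediate vertex k = 0, 1, …, 2, update dist[i][j] ← min(dist[i][j], dist[i][k] + dist[k][j]). The final matrix gives, for each (i, j), the minimum total weight of any directed path from i to j (possibly empty when i = j).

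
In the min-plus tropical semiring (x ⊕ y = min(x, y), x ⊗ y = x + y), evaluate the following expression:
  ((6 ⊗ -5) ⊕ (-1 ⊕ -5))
((6 ⊗ -5) ⊕ (-1 ⊕ -5)) = -5

Expand innermost to outermost. Recall ⊕ takes the minimum of its arguments and ⊗ takes their sum. Working out the expression ((6 ⊗ -5) ⊕ (-1 ⊕ -5)) gives -5.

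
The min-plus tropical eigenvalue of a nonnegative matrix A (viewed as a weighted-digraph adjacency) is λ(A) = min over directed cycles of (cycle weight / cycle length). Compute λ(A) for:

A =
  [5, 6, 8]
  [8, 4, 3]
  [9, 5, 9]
λ(A) = 4

Enumerate directed cycles and compute their means (weight / length). Sample:
  cycle 0 → 0: weight = 5, length = 1, mean = 5/1 ≈ 5.000
  cycle 1 → 1: weight = 4, length = 1, mean = 4/1 ≈ 4.000
  cycle 2 → 2: weight = 9, length = 1, mean = 9/1 ≈ 9.000
  cycle 0 → 1 → 0: weight = 14, length = 2, mean = 14/2 ≈ 7.000
  cycle 0 → 2 → 0: weight = 17, length = 2, mean = 17/2 ≈ 8.500
  cycle 1 → 0 → 1: weight = 14, length = 2, mean = 14/2 ≈ 7.000
Minimum mean = 4.000, attained e.g. along the cycle 1 → 1 with weight 4 and length 1. So λ(A) = 4/1 = 4.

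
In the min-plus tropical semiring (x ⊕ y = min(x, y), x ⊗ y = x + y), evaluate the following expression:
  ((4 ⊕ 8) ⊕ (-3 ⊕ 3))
((4 ⊕ 8) ⊕ (-3 ⊕ 3)) = -3

Expand innermost to outermost. Recall ⊕ takes the minimum of its arguments and ⊗ takes their sum. Working out the expression ((4 ⊕ 8) ⊕ (-3 ⊕ 3)) gives -3.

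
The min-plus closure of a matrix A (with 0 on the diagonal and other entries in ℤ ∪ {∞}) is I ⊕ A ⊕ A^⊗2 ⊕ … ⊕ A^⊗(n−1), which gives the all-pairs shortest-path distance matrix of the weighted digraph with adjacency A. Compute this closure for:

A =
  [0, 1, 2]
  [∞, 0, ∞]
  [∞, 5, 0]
Closure =
  [0, 1, 2]
  [∞, 0, ∞]
  [∞, 5, 0]

This is the Floyd-Warshall all-pairs shortest-path computation. For each intermediate vertex k = 0, 1, …, 2, update dist[i][j] ← min(dist[i][j], dist[i][k] + dist[k][j]). The final matrix gives, for each (i, j), the minimum total weight of any directed path from i to j (possibly empty when i = j).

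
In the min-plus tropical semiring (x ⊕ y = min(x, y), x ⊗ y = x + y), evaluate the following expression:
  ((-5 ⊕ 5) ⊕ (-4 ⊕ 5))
((-5 ⊕ 5) ⊕ (-4 ⊕ 5)) = -5

Expand innermost to outermost. Recall ⊕ takes the minimum of its arguments and ⊗ takes their sum. Working out the expression ((-5 ⊕ 5) ⊕ (-4 ⊕ 5)) gives -5.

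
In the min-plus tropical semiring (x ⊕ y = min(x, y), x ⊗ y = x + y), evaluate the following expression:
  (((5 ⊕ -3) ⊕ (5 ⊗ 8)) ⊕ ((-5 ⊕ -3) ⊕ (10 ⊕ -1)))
(((5 ⊕ -3) ⊕ (5 ⊗ 8)) ⊕ ((-5 ⊕ -3) ⊕ (10 ⊕ -1))) = -5

Expand innermost to outermost. Recall ⊕ takes the minimum of its arguments and ⊗ takes their sum. Working out the expression (((5 ⊕ -3) ⊕ (5 ⊗ 8)) ⊕ ((-5 ⊕ -3) ⊕ (10 ⊕ -1))) gives -5.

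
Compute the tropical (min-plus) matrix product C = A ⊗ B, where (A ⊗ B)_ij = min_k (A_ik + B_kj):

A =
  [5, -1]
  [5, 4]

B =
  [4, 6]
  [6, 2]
A ⊗ B =
  [5, 1]
  [9, 6]

Apply the min-plus product entry-by-entry:
  C[0][0] = min over k of (A[0][0] + B[0][0] = 5 + 4 = 9, A[0][1] + B[1][0] = -1 + 6 = 5) = 5 (attained at k = 1)
  C[0][1] = min over k of (A[0][0] + B[0][1] = 5 + 6 = 11, A[0][1] + B[1][1] = -1 + 2 = 1) = 1 (attained at k = 1)
  C[1][0] = min over k of (A[1][0] + B[0][0] = 5 + 4 = 9, A[1][1] + B[1][0] = 4 + 6 = 10) = 9 (attained at k = 0)
  C[1][1] = min over k of (A[1][0] + B[0][1] = 5 + 6 = 11, A[1][1] + B[1][1] = 4 + 2 = 6) = 6 (attained at k = 1)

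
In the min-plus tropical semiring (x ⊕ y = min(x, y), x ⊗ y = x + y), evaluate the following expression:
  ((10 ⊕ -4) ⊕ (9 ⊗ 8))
((10 ⊕ -4) ⊕ (9 ⊗ 8)) = -4

Expand innermost to outermost. Recall ⊕ takes the minimum of its arguments and ⊗ takes their sum. Working out the expression ((10 ⊕ -4) ⊕ (9 ⊗ 8)) gives -4.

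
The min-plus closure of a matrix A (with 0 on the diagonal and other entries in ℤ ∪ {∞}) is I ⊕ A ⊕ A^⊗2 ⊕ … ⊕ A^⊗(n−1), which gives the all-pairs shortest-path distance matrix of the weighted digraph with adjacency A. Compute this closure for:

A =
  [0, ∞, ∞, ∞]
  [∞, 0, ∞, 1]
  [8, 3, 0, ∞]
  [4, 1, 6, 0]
Closure =
  [0, ∞, ∞, ∞]
  [5, 0, 7, 1]
  [8, 3, 0, 4]
  [4, 1, 6, 0]

This is the Floyd-Warshall all-pairs shortest-path computation. For each intermediate vertex k = 0, 1, …, 3, update dist[i][j] ← min(dist[i][j], dist[i][k] + dist[k][j]). The final matrix gives, for each (i, j), the minimum total weight of any directed path from i to j (possibly empty when i = j).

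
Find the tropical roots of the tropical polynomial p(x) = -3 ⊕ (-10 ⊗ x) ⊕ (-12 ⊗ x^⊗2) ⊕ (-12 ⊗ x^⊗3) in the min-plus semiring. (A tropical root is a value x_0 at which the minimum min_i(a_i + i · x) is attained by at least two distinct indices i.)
Roots: {0, 2, 7}

Each tropical root is a break point of the lower envelope of the lines y = a_i + i · x (there are 4 lines, with slopes 0, 1, ..., 3). Only the lines that attain the minimum somewhere contribute to roots; other lines are dominated. Here the surviving (envelope) indices are i = 3, i = 2, i = 1, i = 0.
Intersections between consecutive envelope lines give the roots: for adjacent envelope indices i < j the intersection is x = (a_i − a_j) / (j − i). Reading off the sorted break points: {0, 2, 7}.
Verification: at each break x_0, at least two indices attain the minimum of min_i(a_i + i · x_0).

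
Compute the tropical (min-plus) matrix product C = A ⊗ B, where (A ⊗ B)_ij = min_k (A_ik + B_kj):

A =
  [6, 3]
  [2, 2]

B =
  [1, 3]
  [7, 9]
A ⊗ B =
  [7, 9]
  [3, 5]

Apply the min-plus product entry-by-entry:
  C[0][0] = min over k of (A[0][0] + B[0][0] = 6 + 1 = 7, A[0][1] + B[1][0] = 3 + 7 = 10) = 7 (attained at k = 0)
  C[0][1] = min over k of (A[0][0] + B[0][1] = 6 + 3 = 9, A[0][1] + B[1][1] = 3 + 9 = 12) = 9 (attained at k = 0)
  C[1][0] = min over k of (A[1][0] + B[0][0] = 2 + 1 = 3, A[1][1] + B[1][0] = 2 + 7 = 9) = 3 (attained at k = 0)
  C[1][1] = min over k of (A[1][0] + B[0][1] = 2 + 3 = 5, A[1][1] + B[1][1] = 2 + 9 = 11) = 5 (attained at k = 0)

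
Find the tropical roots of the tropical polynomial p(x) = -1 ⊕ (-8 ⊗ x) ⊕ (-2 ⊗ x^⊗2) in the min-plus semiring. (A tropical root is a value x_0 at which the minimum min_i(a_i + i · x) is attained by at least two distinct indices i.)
Roots: {-6, 7}

Each tropical root is a break point of the lower envelope of the lines y = a_i + i · x (there are 3 lines, with slopes 0, 1, ..., 2). Only the lines that attain the minimum somewhere contribute to roots; other lines are dominated. Here the surviving (envelope) indices are i = 2, i = 1, i = 0.
Intersections between consecutive envelope lines give the roots: for adjacent envelope indices i < j the intersection is x = (a_i − a_j) / (j − i). Reading off the sorted break points: {-6, 7}.
Verification: at each break x_0, at least two indices attain the minimum of min_i(a_i + i · x_0).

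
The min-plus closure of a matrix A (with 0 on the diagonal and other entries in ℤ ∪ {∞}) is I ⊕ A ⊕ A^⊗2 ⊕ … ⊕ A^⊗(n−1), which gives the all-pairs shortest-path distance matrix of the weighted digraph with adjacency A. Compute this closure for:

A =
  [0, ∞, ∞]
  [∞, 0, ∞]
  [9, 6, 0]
Closure =
  [0, ∞, ∞]
  [∞, 0, ∞]
  [9, 6, 0]

This is the Floyd-Warshall all-pairs shortest-path computation. For each intermediate vertex k = 0, 1, …, 2, update dist[i][j] ← min(dist[i][j], dist[i][k] + dist[k][j]). The final matrix gives, for each (i, j), the minimum total weight of any directed path from i to j (possibly empty when i = j).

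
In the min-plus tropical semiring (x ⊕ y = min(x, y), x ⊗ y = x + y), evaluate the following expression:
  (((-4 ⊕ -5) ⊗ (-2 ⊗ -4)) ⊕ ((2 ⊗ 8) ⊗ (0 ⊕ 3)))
(((-4 ⊕ -5) ⊗ (-2 ⊗ -4)) ⊕ ((2 ⊗ 8) ⊗ (0 ⊕ 3))) = -11

Expand innermost to outermost. Recall ⊕ takes the minimum of its arguments and ⊗ takes their sum. Working out the expression (((-4 ⊕ -5) ⊗ (-2 ⊗ -4)) ⊕ ((2 ⊗ 8) ⊗ (0 ⊕ 3))) gives -11.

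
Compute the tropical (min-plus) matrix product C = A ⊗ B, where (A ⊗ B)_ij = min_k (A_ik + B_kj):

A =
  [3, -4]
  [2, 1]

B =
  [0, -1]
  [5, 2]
A ⊗ B =
  [1, -2]
  [2, 1]

Apply the min-plus product entry-by-entry:
  C[0][0] = min over k of (A[0][0] + B[0][0] = 3 + 0 = 3, A[0][1] + B[1][0] = -4 + 5 = 1) = 1 (attained at k = 1)
  C[0][1] = min over k of (A[0][0] + B[0][1] = 3 + -1 = 2, A[0][1] + B[1][1] = -4 + 2 = -2) = -2 (attained at k = 1)
  C[1][0] = min over k of (A[1][0] + B[0][0] = 2 + 0 = 2, A[1][1] + B[1][0] = 1 + 5 = 6) = 2 (attained at k = 0)
  C[1][1] = min over k of (A[1][0] + B[0][1] = 2 + -1 = 1, A[1][1] + B[1][1] = 1 + 2 = 3) = 1 (attained at k = 0)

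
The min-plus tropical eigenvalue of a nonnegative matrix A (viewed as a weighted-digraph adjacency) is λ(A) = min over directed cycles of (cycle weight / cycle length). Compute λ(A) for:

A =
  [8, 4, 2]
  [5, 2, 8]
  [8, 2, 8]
λ(A) = 2

Enumerate directed cycles and compute their means (weight / length). Sample:
  cycle 0 → 0: weight = 8, length = 1, mean = 8/1 ≈ 8.000
  cycle 1 → 1: weight = 2, length = 1, mean = 2/1 ≈ 2.000
  cycle 2 → 2: weight = 8, length = 1, mean = 8/1 ≈ 8.000
  cycle 0 → 1 → 0: weight = 9, length = 2, mean = 9/2 ≈ 4.500
  cycle 0 → 2 → 0: weight = 10, length = 2, mean = 10/2 ≈ 5.000
  cycle 1 → 0 → 1: weight = 9, length = 2, mean = 9/2 ≈ 4.500
Minimum mean = 2.000, attained e.g. along the cycle 1 → 1 with weight 2 and length 1. So λ(A) = 2/1 = 2.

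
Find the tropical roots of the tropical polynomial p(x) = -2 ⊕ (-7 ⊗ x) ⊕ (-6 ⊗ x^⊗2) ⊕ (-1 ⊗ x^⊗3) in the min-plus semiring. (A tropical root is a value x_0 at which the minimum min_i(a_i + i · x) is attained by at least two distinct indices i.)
Roots: {-5, -1, 5}

Each tropical root is a break point of the lower envelope of the lines y = a_i + i · x (there are 4 lines, with slopes 0, 1, ..., 3). Only the lines that attain the minimum somewhere contribute to roots; other lines are dominated. Here the surviving (envelope) indices are i = 3, i = 2, i = 1, i = 0.
Intersections between consecutive envelope lines give the roots: for adjacent envelope indices i < j the intersection is x = (a_i − a_j) / (j − i). Reading off the sorted break points: {-5, -1, 5}.
Verification: at each break x_0, at least two indices attain the minimum of min_i(a_i + i · x_0).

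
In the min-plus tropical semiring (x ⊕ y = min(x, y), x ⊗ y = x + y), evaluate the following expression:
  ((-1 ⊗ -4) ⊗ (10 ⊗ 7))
((-1 ⊗ -4) ⊗ (10 ⊗ 7)) = 12

Expand innermost to outermost. Recall ⊕ takes the minimum of its arguments and ⊗ takes their sum. Working out the expression ((-1 ⊗ -4) ⊗ (10 ⊗ 7)) gives 12.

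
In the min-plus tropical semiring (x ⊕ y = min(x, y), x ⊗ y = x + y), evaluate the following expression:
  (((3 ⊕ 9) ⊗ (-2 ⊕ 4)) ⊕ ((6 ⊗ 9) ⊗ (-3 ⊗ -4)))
(((3 ⊕ 9) ⊗ (-2 ⊕ 4)) ⊕ ((6 ⊗ 9) ⊗ (-3 ⊗ -4))) = 1

Expand innermost to outermost. Recall ⊕ takes the minimum of its arguments and ⊗ takes their sum. Working out the expression (((3 ⊕ 9) ⊗ (-2 ⊕ 4)) ⊕ ((6 ⊗ 9) ⊗ (-3 ⊗ -4))) gives 1.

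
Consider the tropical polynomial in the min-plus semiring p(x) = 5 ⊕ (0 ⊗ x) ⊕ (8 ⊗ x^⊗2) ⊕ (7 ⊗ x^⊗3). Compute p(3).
p(3) = 3

A tropical monomial a ⊗ x^⊗i evaluates to a + i · x. Evaluating each term at x = 3:
  Term 0 contributes 5 + 0 · 3 = 5
  Term 1 contributes 0 + 1 · 3 = 3
  Term 2 contributes 8 + 2 · 3 = 14
  Term 3 contributes 7 + 3 · 3 = 16
p(3) = ⊕ of these = min[5, 3, 14, 16] = 3.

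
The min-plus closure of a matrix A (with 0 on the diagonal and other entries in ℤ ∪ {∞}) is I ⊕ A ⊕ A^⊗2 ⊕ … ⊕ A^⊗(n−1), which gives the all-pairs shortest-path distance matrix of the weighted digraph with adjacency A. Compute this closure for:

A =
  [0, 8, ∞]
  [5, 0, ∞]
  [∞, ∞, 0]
Closure =
  [0, 8, ∞]
  [5, 0, ∞]
  [∞, ∞, 0]

This is the Floyd-Warshall all-pairs shortest-path computation. For each intermediate vertex k = 0, 1, …, 2, update dist[i][j] ← min(dist[i][j], dist[i][k] + dist[k][j]). The final matrix gives, for each (i, j), the minimum total weight of any directed path from i to j (possibly empty when i = j).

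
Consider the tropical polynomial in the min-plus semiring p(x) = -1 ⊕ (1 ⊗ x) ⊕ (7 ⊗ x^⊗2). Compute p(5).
p(5) = -1

A tropical monomial a ⊗ x^⊗i evaluates to a + i · x. Evaluating each term at x = 5:
  Term 0 contributes -1 + 0 · 5 = -1
  Term 1 contributes 1 + 1 · 5 = 6
  Term 2 contributes 7 + 2 · 5 = 17
p(5) = ⊕ of these = min[-1, 6, 17] = -1.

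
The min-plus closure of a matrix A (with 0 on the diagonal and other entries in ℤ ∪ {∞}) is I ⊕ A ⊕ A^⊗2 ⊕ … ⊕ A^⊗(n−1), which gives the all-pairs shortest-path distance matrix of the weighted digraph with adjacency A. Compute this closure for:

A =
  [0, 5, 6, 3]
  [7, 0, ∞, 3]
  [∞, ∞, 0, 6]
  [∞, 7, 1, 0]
Closure =
  [0, 5, 4, 3]
  [7, 0, 4, 3]
  [20, 13, 0, 6]
  [14, 7, 1, 0]

This is the Floyd-Warshall all-pairs shortest-path computation. For each intermediate vertex k = 0, 1, …, 3, update dist[i][j] ← min(dist[i][j], dist[i][k] + dist[k][j]). The final matrix gives, for each (i, j), the minimum total weight of any directed path from i to j (possibly empty when i = j).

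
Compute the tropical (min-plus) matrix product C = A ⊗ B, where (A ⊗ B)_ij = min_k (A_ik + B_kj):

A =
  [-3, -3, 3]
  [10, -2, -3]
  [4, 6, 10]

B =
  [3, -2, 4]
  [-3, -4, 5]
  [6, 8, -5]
A ⊗ B =
  [-6, -7, -2]
  [-5, -6, -8]
  [3, 2, 5]

Apply the min-plus product entry-by-entry:
  C[0][0] = min over k of (A[0][0] + B[0][0] = -3 + 3 = 0, A[0][1] + B[1][0] = -3 + -3 = -6, A[0][2] + B[2][0] = 3 + 6 = 9) = -6 (attained at k = 1)
  C[0][1] = min over k of (A[0][0] + B[0][1] = -3 + -2 = -5, A[0][1] + B[1][1] = -3 + -4 = -7, A[0][2] + B[2][1] = 3 + 8 = 11) = -7 (attained at k = 1)
  C[0][2] = min over k of (A[0][0] + B[0][2] = -3 + 4 = 1, A[0][1] + B[1][2] = -3 + 5 = 2, A[0][2] + B[2][2] = 3 + -5 = -2) = -2 (attained at k = 2)
  C[1][0] = min over k of (A[1][0] + B[0][0] = 10 + 3 = 13, A[1][1] + B[1][0] = -2 + -3 = -5, A[1][2] + B[2][0] = -3 + 6 = 3) = -5 (attained at k = 1)
  C[1][1] = min over k of (A[1][0] + B[0][1] = 10 + -2 = 8, A[1][1] + B[1][1] = -2 + -4 = -6, A[1][2] + B[2][1] = -3 + 8 = 5) = -6 (attained at k = 1)
  C[1][2] = min over k of (A[1][0] + B[0][2] = 10 + 4 = 14, A[1][1] + B[1][2] = -2 + 5 = 3, A[1][2] + B[2][2] = -3 + -5 = -8) = -8 (attained at k = 2)
  C[2][0] = min over k of (A[2][0] + B[0][0] = 4 + 3 = 7, A[2][1] + B[1][0] = 6 + -3 = 3, A[2][2] + B[2][0] = 10 + 6 = 16) = 3 (attained at k = 1)
  C[2][1] = min over k of (A[2][0] + B[0][1] = 4 + -2 = 2, A[2][1] + B[1][1] = 6 + -4 = 2, A[2][2] + B[2][1] = 10 + 8 = 18) = 2 (attained at k = 0)
  C[2][2] = min over k of (A[2][0] + B[0][2] = 4 + 4 = 8, A[2][1] + B[1][2] = 6 + 5 = 11, A[2][2] + B[2][2] = 10 + -5 = 5) = 5 (attained at k = 2)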